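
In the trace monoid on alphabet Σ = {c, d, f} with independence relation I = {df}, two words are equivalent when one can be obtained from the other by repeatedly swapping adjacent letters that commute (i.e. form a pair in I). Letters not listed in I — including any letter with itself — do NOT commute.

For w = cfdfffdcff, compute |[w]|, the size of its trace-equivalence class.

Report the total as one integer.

piece 0:c — minimal
piece 1:f rests on {0:c}
piece 2:d rests on {0:c}
piece 3:f rests on {1:f}
piece 4:f rests on {3:f}
piece 5:f rests on {4:f}
piece 6:d rests on {2:d}
piece 7:c rests on {5:f, 6:d}
piece 8:f rests on {7:c}
piece 9:f rests on {8:f}
minimal pieces: {0:c}
ways to finish when only these pieces remain (= sum over removing one remaining piece with nothing left below it):
  1 left: {9}→1
  2 left: {8,9}→1
  3 left: {7,8,9}→1
  4 left: {5,7,8,9}→1  {6,7,8,9}→1
  5 left: {2,6,7,8,9}→1  {4,5,7,8,9}→1  {5,6,7,8,9}→2
  6 left: {2,5,6,7,8,9}→3  {3,4,5,7,8,9}→1  {4,5,6,7,8,9}→3
  7 left: {1,3,4,5,7,8,9}→1  {2,4,5,6,7,8,9}→6  {3,4,5,6,7,8,9}→4
  8 left: {1,3,4,5,6,7,8,9}→5  {2,3,4,5,6,7,8,9}→10
  placing 0:c first → 15 extensions

15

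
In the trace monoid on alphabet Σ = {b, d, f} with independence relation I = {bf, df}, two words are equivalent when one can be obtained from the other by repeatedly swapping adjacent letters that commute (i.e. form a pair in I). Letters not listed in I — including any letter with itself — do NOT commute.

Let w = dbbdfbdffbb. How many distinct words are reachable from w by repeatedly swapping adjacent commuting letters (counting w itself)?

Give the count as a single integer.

drop 0:d onto floor
drop 1:b onto {0:d}
drop 2:b onto {1:b}
drop 3:d onto {2:b}
drop 4:f onto floor
drop 5:b onto {3:d}
drop 6:d onto {5:b}
drop 7:f onto {4:f}
drop 8:f onto {7:f}
drop 9:b onto {6:d}
drop 10:b onto {9:b}
ground layer = {0:d, 4:f}
drop-orders for the pieces not yet dropped (sum over which currently-grounded one goes next):
  1 to go: {8} 1  {10} 1
  2 to go: {7,8} 1  {8,10} 2  {9,10} 1
  3 to go: {4,7,8} 1  {6,9,10} 1  {7,8,10} 3  {8,9,10} 3
  4 to go: {4,7,8,10} 4  {5,6,9,10} 1  {6,8,9,10} 4  {7,8,9,10} 6
  5 to go: {3,5,6,9,10} 1  {4,7,8,9,10} 10  {5,6,8,9,10} 5  {6,7,8,9,10} 10
  6 to go: {2,3,5,6,9,10} 1  {3,5,6,8,9,10} 6  {4,6,7,8,9,10} 20  {5,6,7,8,9,10} 15
  7 to go: {1,2,3,5,6,9,10} 1  {2,3,5,6,8,9,10} 7  {3,5,6,7,8,9,10} 21  {4,5,6,7,8,9,10} 35
  8 to go: {0,1,2,3,5,6,9,10} 1  {1,2,3,5,6,8,9,10} 8  {2,3,5,6,7,8,9,10} 28  {3,4,5,6,7,8,9,10} 56
  9 to go: {0,1,2,3,5,6,8,9,10} 9  {1,2,3,5,6,7,8,9,10} 36  {2,3,4,5,6,7,8,9,10} 84
  if 0:d drops first: 120 orders
  if 4:f drops first: 45 orders
heap linearizations: 165

165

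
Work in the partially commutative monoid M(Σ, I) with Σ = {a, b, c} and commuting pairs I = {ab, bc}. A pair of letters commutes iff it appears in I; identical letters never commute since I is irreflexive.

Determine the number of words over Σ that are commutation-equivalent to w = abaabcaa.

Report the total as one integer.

28

0(a) covers ∅
1(b) covers ∅
2(a) covers 0:a
3(a) covers 2:a
4(b) covers 1:b
5(c) covers 3:a
6(a) covers 5:c
7(a) covers 6:a
floor of heap: 0:a, 1:b
completions by unplaced set U, small U first (add the entries for U minus each lowest piece of U):
  |U|=1: {4}:1  {7}:1
  |U|=2: {1,4}:1  {4,7}:2  {6,7}:1
  |U|=3: {1,4,7}:3  {4,6,7}:3  {5,6,7}:1
  |U|=4: {1,4,6,7}:6  {3,5,6,7}:1  {4,5,6,7}:4
  |U|=5: {1,4,5,6,7}:10  {2,3,5,6,7}:1  {3,4,5,6,7}:5
  |U|=6: {0,2,3,5,6,7}:1  {1,3,4,5,6,7}:15  {2,3,4,5,6,7}:6
  start at 0(a): 21
  start at 1(b): 7
sum over floor = 28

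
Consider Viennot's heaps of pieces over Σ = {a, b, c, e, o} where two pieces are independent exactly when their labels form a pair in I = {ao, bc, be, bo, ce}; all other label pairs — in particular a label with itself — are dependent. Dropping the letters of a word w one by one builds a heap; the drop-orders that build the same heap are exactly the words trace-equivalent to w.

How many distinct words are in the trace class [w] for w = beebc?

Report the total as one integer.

#0=b has no predecessor
#1=e has no predecessor
#2=e depends on [1:e]
#3=b depends on [0:b]
#4=c has no predecessor
sources: [0:b, 1:e, 4:c]
N(rest) = Σ N(rest − s) over sources s of rest; N(one piece) = 1:
  size 1 → [2]=1  [3]=1  [4]=1
  size 2 → [0,3]=1  [1,2]=1  [2,3]=2  [2,4]=2  [3,4]=2
  size 3 → [0,2,3]=3  [0,3,4]=3  [1,2,3]=3  [1,2,4]=3  [2,3,4]=6
  first=0(b) contributes 12
  first=1(e) contributes 12
  first=4(c) contributes 6
|[w]| = 30

30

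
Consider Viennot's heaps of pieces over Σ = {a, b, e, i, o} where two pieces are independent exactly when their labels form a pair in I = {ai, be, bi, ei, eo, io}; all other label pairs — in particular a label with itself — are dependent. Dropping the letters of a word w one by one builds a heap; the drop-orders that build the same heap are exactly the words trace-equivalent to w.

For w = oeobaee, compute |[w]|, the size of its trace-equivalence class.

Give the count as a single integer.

4

0(o) covers ∅
1(e) covers ∅
2(o) covers 0:o
3(b) covers 2:o
4(a) covers 1:e, 3:b
5(e) covers 4:a
6(e) covers 5:e
floor of heap: 0:o, 1:e
completions by unplaced set U, small U first (add the entries for U minus each lowest piece of U):
  |U|=1: {6}:1
  |U|=2: {5,6}:1
  |U|=3: {4,5,6}:1
  |U|=4: {1,4,5,6}:1  {3,4,5,6}:1
  |U|=5: {1,3,4,5,6}:2  {2,3,4,5,6}:1
  start at 0(o): 3
  start at 1(e): 1
sum over floor = 4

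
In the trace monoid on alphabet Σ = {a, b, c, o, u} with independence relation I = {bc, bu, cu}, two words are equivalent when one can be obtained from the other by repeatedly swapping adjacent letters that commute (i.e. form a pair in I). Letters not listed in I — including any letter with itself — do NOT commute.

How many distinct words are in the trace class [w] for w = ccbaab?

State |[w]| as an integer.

0(c) covers ∅
1(c) covers 0:c
2(b) covers ∅
3(a) covers 1:c, 2:b
4(a) covers 3:a
5(b) covers 4:a
floor of heap: 0:c, 2:b
completions by unplaced set U, small U first (add the entries for U minus each lowest piece of U):
  |U|=1: {5}:1
  |U|=2: {4,5}:1
  |U|=3: {3,4,5}:1
  |U|=4: {1,3,4,5}:1  {2,3,4,5}:1
  start at 0(c): 2
  start at 2(b): 1
sum over floor = 3

3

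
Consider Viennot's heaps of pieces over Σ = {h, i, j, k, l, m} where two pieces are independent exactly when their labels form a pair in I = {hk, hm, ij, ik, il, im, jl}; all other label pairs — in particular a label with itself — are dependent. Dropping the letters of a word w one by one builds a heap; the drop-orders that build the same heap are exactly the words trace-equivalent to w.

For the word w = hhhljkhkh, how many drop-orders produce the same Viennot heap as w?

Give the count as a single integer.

drop 0:h onto floor
drop 1:h onto {0:h}
drop 2:h onto {1:h}
drop 3:l onto {2:h}
drop 4:j onto {2:h}
drop 5:k onto {3:l, 4:j}
drop 6:h onto {3:l, 4:j}
drop 7:k onto {5:k}
drop 8:h onto {6:h}
ground layer = {0:h}
drop-orders for the pieces not yet dropped (sum over which currently-grounded one goes next):
  1 to go: {7} 1  {8} 1
  2 to go: {5,7} 1  {6,8} 1  {7,8} 2
  3 to go: {5,7,8} 3  {6,7,8} 3
  4 to go: {5,6,7,8} 6
  5 to go: {3,5,6,7,8} 6  {4,5,6,7,8} 6
  6 to go: {3,4,5,6,7,8} 12
  7 to go: {2,3,4,5,6,7,8} 12
  if 0:h drops first: 12 orders

12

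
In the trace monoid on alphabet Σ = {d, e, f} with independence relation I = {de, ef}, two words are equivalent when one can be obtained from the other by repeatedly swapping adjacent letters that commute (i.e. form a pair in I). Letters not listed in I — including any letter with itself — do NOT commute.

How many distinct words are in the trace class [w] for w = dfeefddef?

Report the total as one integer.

#0=d has no predecessor
#1=f depends on [0:d]
#2=e has no predecessor
#3=e depends on [2:e]
#4=f depends on [1:f]
#5=d depends on [4:f]
#6=d depends on [5:d]
#7=e depends on [3:e]
#8=f depends on [6:d]
sources: [0:d, 2:e]
N(rest) = Σ N(rest − s) over sources s of rest; N(one piece) = 1:
  size 1 → [7]=1  [8]=1
  size 2 → [3,7]=1  [6,8]=1  [7,8]=2
  size 3 → [2,3,7]=1  [3,7,8]=3  [5,6,8]=1  [6,7,8]=3
  size 4 → [2,3,7,8]=4  [3,6,7,8]=6  [4,5,6,8]=1  [5,6,7,8]=4
  size 5 → [1,4,5,6,8]=1  [2,3,6,7,8]=10  [3,5,6,7,8]=10  [4,5,6,7,8]=5
  size 6 → [0,1,4,5,6,8]=1  [1,4,5,6,7,8]=6  [2,3,5,6,7,8]=20  [3,4,5,6,7,8]=15
  size 7 → [0,1,4,5,6,7,8]=7  [1,3,4,5,6,7,8]=21  [2,3,4,5,6,7,8]=35
  first=0(d) contributes 56
  first=2(e) contributes 28
|[w]| = 84

84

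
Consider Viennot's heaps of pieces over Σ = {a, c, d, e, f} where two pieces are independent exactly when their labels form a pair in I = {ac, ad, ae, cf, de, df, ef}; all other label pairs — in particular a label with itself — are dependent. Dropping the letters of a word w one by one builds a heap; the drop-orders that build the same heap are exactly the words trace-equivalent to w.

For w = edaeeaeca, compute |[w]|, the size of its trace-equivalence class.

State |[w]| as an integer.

piece 0:e — minimal
piece 1:d — minimal
piece 2:a — minimal
piece 3:e rests on {0:e}
piece 4:e rests on {3:e}
piece 5:a rests on {2:a}
piece 6:e rests on {4:e}
piece 7:c rests on {1:d, 6:e}
piece 8:a rests on {5:a}
minimal pieces: {0:e, 1:d, 2:a}
ways to finish when only these pieces remain (= sum over removing one remaining piece with nothing left below it):
  1 left: {7}→1  {8}→1
  2 left: {1,7}→1  {5,8}→1  {6,7}→1  {7,8}→2
  3 left: {1,6,7}→2  {1,7,8}→3  {2,5,8}→1  {4,6,7}→1  {5,7,8}→3  {6,7,8}→3
  4 left: {1,4,6,7}→3  {1,5,7,8}→6  {1,6,7,8}→8  {2,5,7,8}→4  {3,4,6,7}→1  {4,6,7,8}→4  {5,6,7,8}→6
  5 left: {0,3,4,6,7}→1  {1,2,5,7,8}→10  {1,3,4,6,7}→4  {1,4,6,7,8}→15  {1,5,6,7,8}→20  {2,5,6,7,8}→10  {3,4,6,7,8}→5  {4,5,6,7,8}→10
  6 left: {0,1,3,4,6,7}→5  {0,3,4,6,7,8}→6  {1,2,5,6,7,8}→40  {1,3,4,6,7,8}→24  {1,4,5,6,7,8}→45  {2,4,5,6,7,8}→20  {3,4,5,6,7,8}→15
  7 left: {0,1,3,4,6,7,8}→35  {0,3,4,5,6,7,8}→21  {1,2,4,5,6,7,8}→105  {1,3,4,5,6,7,8}→84  {2,3,4,5,6,7,8}→35
  placing 0:e first → 224 extensions
  placing 1:d first → 56 extensions
  placing 2:a first → 140 extensions
total linear extensions = 420

420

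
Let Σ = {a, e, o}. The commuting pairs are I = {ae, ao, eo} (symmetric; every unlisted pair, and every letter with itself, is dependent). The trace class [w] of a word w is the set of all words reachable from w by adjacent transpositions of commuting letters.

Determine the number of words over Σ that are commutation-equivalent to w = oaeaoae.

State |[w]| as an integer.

210

piece 0:o — minimal
piece 1:a — minimal
piece 2:e — minimal
piece 3:a rests on {1:a}
piece 4:o rests on {0:o}
piece 5:a rests on {3:a}
piece 6:e rests on {2:e}
minimal pieces: {0:o, 1:a, 2:e}
ways to finish when only these pieces remain (= sum over removing one remaining piece with nothing left below it):
  1 left: {4}→1  {5}→1  {6}→1
  2 left: {0,4}→1  {2,6}→1  {3,5}→1  {4,5}→2  {4,6}→2  {5,6}→2
  3 left: {0,4,5}→3  {0,4,6}→3  {1,3,5}→1  {2,4,6}→3  {2,5,6}→3  {3,4,5}→3  {3,5,6}→3  {4,5,6}→6
  4 left: {0,2,4,6}→6  {0,3,4,5}→6  {0,4,5,6}→12  {1,3,4,5}→4  {1,3,5,6}→4  {2,3,5,6}→6  {2,4,5,6}→12  {3,4,5,6}→12
  5 left: {0,1,3,4,5}→10  {0,2,4,5,6}→30  {0,3,4,5,6}→30  {1,2,3,5,6}→10  {1,3,4,5,6}→20  {2,3,4,5,6}→30
  placing 0:o first → 60 extensions
  placing 1:a first → 90 extensions
  placing 2:e first → 60 extensions
total linear extensions = 210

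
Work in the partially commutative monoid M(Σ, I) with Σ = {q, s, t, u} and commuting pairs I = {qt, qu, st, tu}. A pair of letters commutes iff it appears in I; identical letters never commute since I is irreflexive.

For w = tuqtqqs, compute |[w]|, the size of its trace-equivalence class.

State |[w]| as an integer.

#0=t has no predecessor
#1=u has no predecessor
#2=q has no predecessor
#3=t depends on [0:t]
#4=q depends on [2:q]
#5=q depends on [4:q]
#6=s depends on [1:u, 5:q]
sources: [0:t, 1:u, 2:q]
N(rest) = Σ N(rest − s) over sources s of rest; N(one piece) = 1:
  size 1 → [3]=1  [6]=1
  size 2 → [0,3]=1  [1,6]=1  [3,6]=2  [5,6]=1
  size 3 → [0,3,6]=3  [1,3,6]=3  [1,5,6]=2  [3,5,6]=3  [4,5,6]=1
  size 4 → [0,1,3,6]=6  [0,3,5,6]=6  [1,3,5,6]=8  [1,4,5,6]=3  [2,4,5,6]=1  [3,4,5,6]=4
  size 5 → [0,1,3,5,6]=20  [0,3,4,5,6]=10  [1,2,4,5,6]=4  [1,3,4,5,6]=15  [2,3,4,5,6]=5
  first=0(t) contributes 24
  first=1(u) contributes 15
  first=2(q) contributes 45
|[w]| = 84

84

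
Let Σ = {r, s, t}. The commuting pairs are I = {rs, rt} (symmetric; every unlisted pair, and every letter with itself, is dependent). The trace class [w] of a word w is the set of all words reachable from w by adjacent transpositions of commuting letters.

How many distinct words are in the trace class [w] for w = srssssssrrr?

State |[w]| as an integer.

330

#0=s has no predecessor
#1=r has no predecessor
#2=s depends on [0:s]
#3=s depends on [2:s]
#4=s depends on [3:s]
#5=s depends on [4:s]
#6=s depends on [5:s]
#7=s depends on [6:s]
#8=r depends on [1:r]
#9=r depends on [8:r]
#10=r depends on [9:r]
sources: [0:s, 1:r]
N(rest) = Σ N(rest − s) over sources s of rest; N(one piece) = 1:
  size 1 → [7]=1  [10]=1
  size 2 → [6,7]=1  [7,10]=2  [9,10]=1
  size 3 → [5,6,7]=1  [6,7,10]=3  [7,9,10]=3  [8,9,10]=1
  size 4 → [1,8,9,10]=1  [4,5,6,7]=1  [5,6,7,10]=4  [6,7,9,10]=6  [7,8,9,10]=4
  size 5 → [1,7,8,9,10]=5  [3,4,5,6,7]=1  [4,5,6,7,10]=5  [5,6,7,9,10]=10  [6,7,8,9,10]=10
  size 6 → [1,6,7,8,9,10]=15  [2,3,4,5,6,7]=1  [3,4,5,6,7,10]=6  [4,5,6,7,9,10]=15  [5,6,7,8,9,10]=20
  size 7 → [0,2,3,4,5,6,7]=1  [1,5,6,7,8,9,10]=35  [2,3,4,5,6,7,10]=7  [3,4,5,6,7,9,10]=21  [4,5,6,7,8,9,10]=35
  size 8 → [0,2,3,4,5,6,7,10]=8  [1,4,5,6,7,8,9,10]=70  [2,3,4,5,6,7,9,10]=28  [3,4,5,6,7,8,9,10]=56
  size 9 → [0,2,3,4,5,6,7,9,10]=36  [1,3,4,5,6,7,8,9,10]=126  [2,3,4,5,6,7,8,9,10]=84
  first=0(s) contributes 210
  first=1(r) contributes 120
|[w]| = 330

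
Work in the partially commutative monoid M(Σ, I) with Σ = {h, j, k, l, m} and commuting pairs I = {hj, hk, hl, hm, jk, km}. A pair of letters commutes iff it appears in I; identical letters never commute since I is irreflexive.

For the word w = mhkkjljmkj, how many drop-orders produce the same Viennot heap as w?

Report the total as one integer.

piece 0:m — minimal
piece 1:h — minimal
piece 2:k — minimal
piece 3:k rests on {2:k}
piece 4:j rests on {0:m}
piece 5:l rests on {3:k, 4:j}
piece 6:j rests on {5:l}
piece 7:m rests on {6:j}
piece 8:k rests on {5:l}
piece 9:j rests on {7:m}
minimal pieces: {0:m, 1:h, 2:k}
ways to finish when only these pieces remain (= sum over removing one remaining piece with nothing left below it):
  1 left: {1}→1  {8}→1  {9}→1
  2 left: {1,8}→2  {1,9}→2  {7,9}→1  {8,9}→2
  3 left: {1,7,9}→3  {1,8,9}→6  {6,7,9}→1  {7,8,9}→3
  4 left: {1,6,7,9}→4  {1,7,8,9}→12  {6,7,8,9}→4
  5 left: {1,6,7,8,9}→20  {5,6,7,8,9}→4
  6 left: {1,5,6,7,8,9}→24  {3,5,6,7,8,9}→4  {4,5,6,7,8,9}→4
  7 left: {0,4,5,6,7,8,9}→4  {1,3,5,6,7,8,9}→28  {1,4,5,6,7,8,9}→28  {2,3,5,6,7,8,9}→4  {3,4,5,6,7,8,9}→8
  8 left: {0,1,4,5,6,7,8,9}→32  {0,3,4,5,6,7,8,9}→12  {1,2,3,5,6,7,8,9}→32  {1,3,4,5,6,7,8,9}→64  {2,3,4,5,6,7,8,9}→12
  placing 0:m first → 108 extensions
  placing 1:h first → 24 extensions
  placing 2:k first → 108 extensions
total linear extensions = 240

240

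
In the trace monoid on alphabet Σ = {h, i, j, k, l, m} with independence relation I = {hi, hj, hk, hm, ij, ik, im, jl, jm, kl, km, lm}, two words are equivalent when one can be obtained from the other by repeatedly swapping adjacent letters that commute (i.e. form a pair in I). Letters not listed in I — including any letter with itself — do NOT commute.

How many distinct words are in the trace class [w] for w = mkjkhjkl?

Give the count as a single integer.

168

piece 0:m — minimal
piece 1:k — minimal
piece 2:j rests on {1:k}
piece 3:k rests on {2:j}
piece 4:h — minimal
piece 5:j rests on {3:k}
piece 6:k rests on {5:j}
piece 7:l rests on {4:h}
minimal pieces: {0:m, 1:k, 4:h}
ways to finish when only these pieces remain (= sum over removing one remaining piece with nothing left below it):
  1 left: {0}→1  {6}→1  {7}→1
  2 left: {0,6}→2  {0,7}→2  {4,7}→1  {5,6}→1  {6,7}→2
  3 left: {0,4,7}→3  {0,5,6}→3  {0,6,7}→6  {3,5,6}→1  {4,6,7}→3  {5,6,7}→3
  4 left: {0,3,5,6}→4  {0,4,6,7}→12  {0,5,6,7}→12  {2,3,5,6}→1  {3,5,6,7}→4  {4,5,6,7}→6
  5 left: {0,2,3,5,6}→5  {0,3,5,6,7}→20  {0,4,5,6,7}→30  {1,2,3,5,6}→1  {2,3,5,6,7}→5  {3,4,5,6,7}→10
  6 left: {0,1,2,3,5,6}→6  {0,2,3,5,6,7}→30  {0,3,4,5,6,7}→60  {1,2,3,5,6,7}→6  {2,3,4,5,6,7}→15
  placing 0:m first → 21 extensions
  placing 1:k first → 105 extensions
  placing 4:h first → 42 extensions
total linear extensions = 168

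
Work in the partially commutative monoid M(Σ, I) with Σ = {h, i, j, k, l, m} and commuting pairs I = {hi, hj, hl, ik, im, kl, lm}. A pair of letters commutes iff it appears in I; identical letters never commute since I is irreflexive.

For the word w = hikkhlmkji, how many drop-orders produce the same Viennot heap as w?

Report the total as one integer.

28

piece 0:h — minimal
piece 1:i — minimal
piece 2:k rests on {0:h}
piece 3:k rests on {2:k}
piece 4:h rests on {3:k}
piece 5:l rests on {1:i}
piece 6:m rests on {4:h}
piece 7:k rests on {6:m}
piece 8:j rests on {5:l, 7:k}
piece 9:i rests on {8:j}
minimal pieces: {0:h, 1:i}
ways to finish when only these pieces remain (= sum over removing one remaining piece with nothing left below it):
  1 left: {9}→1
  2 left: {8,9}→1
  3 left: {5,8,9}→1  {7,8,9}→1
  4 left: {1,5,8,9}→1  {5,7,8,9}→2  {6,7,8,9}→1
  5 left: {1,5,7,8,9}→3  {4,6,7,8,9}→1  {5,6,7,8,9}→3
  6 left: {1,5,6,7,8,9}→6  {3,4,6,7,8,9}→1  {4,5,6,7,8,9}→4
  7 left: {1,4,5,6,7,8,9}→10  {2,3,4,6,7,8,9}→1  {3,4,5,6,7,8,9}→5
  8 left: {0,2,3,4,6,7,8,9}→1  {1,3,4,5,6,7,8,9}→15  {2,3,4,5,6,7,8,9}→6
  placing 0:h first → 21 extensions
  placing 1:i first → 7 extensions
total linear extensions = 28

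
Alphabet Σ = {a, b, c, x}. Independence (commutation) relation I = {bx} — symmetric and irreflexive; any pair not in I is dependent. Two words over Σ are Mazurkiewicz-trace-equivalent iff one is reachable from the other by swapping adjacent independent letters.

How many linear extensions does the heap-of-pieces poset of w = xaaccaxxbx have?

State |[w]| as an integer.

4

#0=x has no predecessor
#1=a depends on [0:x]
#2=a depends on [1:a]
#3=c depends on [2:a]
#4=c depends on [3:c]
#5=a depends on [4:c]
#6=x depends on [5:a]
#7=x depends on [6:x]
#8=b depends on [5:a]
#9=x depends on [7:x]
sources: [0:x]
N(rest) = Σ N(rest − s) over sources s of rest; N(one piece) = 1:
  size 1 → [8]=1  [9]=1
  size 2 → [7,9]=1  [8,9]=2
  size 3 → [6,7,9]=1  [7,8,9]=3
  size 4 → [6,7,8,9]=4
  size 5 → [5,6,7,8,9]=4
  size 6 → [4,5,6,7,8,9]=4
  size 7 → [3,4,5,6,7,8,9]=4
  size 8 → [2,3,4,5,6,7,8,9]=4
  first=0(x) contributes 4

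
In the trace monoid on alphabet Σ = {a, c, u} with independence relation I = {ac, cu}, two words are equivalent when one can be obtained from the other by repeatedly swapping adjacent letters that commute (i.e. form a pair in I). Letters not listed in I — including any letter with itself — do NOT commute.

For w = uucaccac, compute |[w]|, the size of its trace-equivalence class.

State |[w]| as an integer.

0(u) covers ∅
1(u) covers 0:u
2(c) covers ∅
3(a) covers 1:u
4(c) covers 2:c
5(c) covers 4:c
6(a) covers 3:a
7(c) covers 5:c
floor of heap: 0:u, 2:c
completions by unplaced set U, small U first (add the entries for U minus each lowest piece of U):
  |U|=1: {6}:1  {7}:1
  |U|=2: {3,6}:1  {5,7}:1  {6,7}:2
  |U|=3: {1,3,6}:1  {3,6,7}:3  {4,5,7}:1  {5,6,7}:3
  |U|=4: {0,1,3,6}:1  {1,3,6,7}:4  {2,4,5,7}:1  {3,5,6,7}:6  {4,5,6,7}:4
  |U|=5: {0,1,3,6,7}:5  {1,3,5,6,7}:10  {2,4,5,6,7}:5  {3,4,5,6,7}:10
  |U|=6: {0,1,3,5,6,7}:15  {1,3,4,5,6,7}:20  {2,3,4,5,6,7}:15
  start at 0(u): 35
  start at 2(c): 35
sum over floor = 70

70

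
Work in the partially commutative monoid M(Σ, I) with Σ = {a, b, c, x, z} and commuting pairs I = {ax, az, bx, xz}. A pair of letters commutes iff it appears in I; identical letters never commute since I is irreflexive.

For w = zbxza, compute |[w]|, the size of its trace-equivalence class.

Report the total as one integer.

10

#0=z has no predecessor
#1=b depends on [0:z]
#2=x has no predecessor
#3=z depends on [1:b]
#4=a depends on [1:b]
sources: [0:z, 2:x]
N(rest) = Σ N(rest − s) over sources s of rest; N(one piece) = 1:
  size 1 → [2]=1  [3]=1  [4]=1
  size 2 → [2,3]=2  [2,4]=2  [3,4]=2
  size 3 → [1,3,4]=2  [2,3,4]=6
  first=0(z) contributes 8
  first=2(x) contributes 2
|[w]| = 10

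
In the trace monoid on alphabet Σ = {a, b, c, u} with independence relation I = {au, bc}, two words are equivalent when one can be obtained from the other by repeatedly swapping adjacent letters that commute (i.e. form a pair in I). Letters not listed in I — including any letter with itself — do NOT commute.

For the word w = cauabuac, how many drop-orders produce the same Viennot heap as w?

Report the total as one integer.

6

piece 0:c — minimal
piece 1:a rests on {0:c}
piece 2:u rests on {0:c}
piece 3:a rests on {1:a}
piece 4:b rests on {2:u, 3:a}
piece 5:u rests on {4:b}
piece 6:a rests on {4:b}
piece 7:c rests on {5:u, 6:a}
minimal pieces: {0:c}
ways to finish when only these pieces remain (= sum over removing one remaining piece with nothing left below it):
  1 left: {7}→1
  2 left: {5,7}→1  {6,7}→1
  3 left: {5,6,7}→2
  4 left: {4,5,6,7}→2
  5 left: {2,4,5,6,7}→2  {3,4,5,6,7}→2
  6 left: {1,3,4,5,6,7}→2  {2,3,4,5,6,7}→4
  placing 0:c first → 6 extensions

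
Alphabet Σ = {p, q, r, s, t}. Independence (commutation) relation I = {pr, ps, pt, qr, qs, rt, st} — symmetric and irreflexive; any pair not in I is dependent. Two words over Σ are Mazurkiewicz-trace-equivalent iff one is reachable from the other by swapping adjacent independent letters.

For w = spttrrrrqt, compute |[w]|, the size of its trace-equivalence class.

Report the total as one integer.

#0=s has no predecessor
#1=p has no predecessor
#2=t has no predecessor
#3=t depends on [2:t]
#4=r depends on [0:s]
#5=r depends on [4:r]
#6=r depends on [5:r]
#7=r depends on [6:r]
#8=q depends on [1:p, 3:t]
#9=t depends on [8:q]
sources: [0:s, 1:p, 2:t]
N(rest) = Σ N(rest − s) over sources s of rest; N(one piece) = 1:
  size 1 → [7]=1  [9]=1
  size 2 → [6,7]=1  [7,9]=2  [8,9]=1
  size 3 → [1,8,9]=1  [3,8,9]=1  [5,6,7]=1  [6,7,9]=3  [7,8,9]=3
  size 4 → [1,3,8,9]=2  [1,7,8,9]=4  [2,3,8,9]=1  [3,7,8,9]=4  [4,5,6,7]=1  [5,6,7,9]=4  [6,7,8,9]=6
  size 5 → [0,4,5,6,7]=1  [1,2,3,8,9]=3  [1,3,7,8,9]=10  [1,6,7,8,9]=10  [2,3,7,8,9]=5  [3,6,7,8,9]=10  [4,5,6,7,9]=5  [5,6,7,8,9]=10
  size 6 → [0,4,5,6,7,9]=6  [1,2,3,7,8,9]=18  [1,3,6,7,8,9]=30  [1,5,6,7,8,9]=20  [2,3,6,7,8,9]=15  [3,5,6,7,8,9]=20  [4,5,6,7,8,9]=15
  size 7 → [0,4,5,6,7,8,9]=21  [1,2,3,6,7,8,9]=63  [1,3,5,6,7,8,9]=70  [1,4,5,6,7,8,9]=35  [2,3,5,6,7,8,9]=35  [3,4,5,6,7,8,9]=35
  size 8 → [0,1,4,5,6,7,8,9]=56  [0,3,4,5,6,7,8,9]=56  [1,2,3,5,6,7,8,9]=168  [1,3,4,5,6,7,8,9]=140  [2,3,4,5,6,7,8,9]=70
  first=0(s) contributes 378
  first=1(p) contributes 126
  first=2(t) contributes 252
|[w]| = 756

756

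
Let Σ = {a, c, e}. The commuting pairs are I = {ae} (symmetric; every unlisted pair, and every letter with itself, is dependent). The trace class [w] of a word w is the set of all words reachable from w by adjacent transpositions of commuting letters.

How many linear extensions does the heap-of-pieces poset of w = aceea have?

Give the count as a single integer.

#0=a has no predecessor
#1=c depends on [0:a]
#2=e depends on [1:c]
#3=e depends on [2:e]
#4=a depends on [1:c]
sources: [0:a]
N(rest) = Σ N(rest − s) over sources s of rest; N(one piece) = 1:
  size 1 → [3]=1  [4]=1
  size 2 → [2,3]=1  [3,4]=2
  size 3 → [2,3,4]=3
  first=0(a) contributes 3

3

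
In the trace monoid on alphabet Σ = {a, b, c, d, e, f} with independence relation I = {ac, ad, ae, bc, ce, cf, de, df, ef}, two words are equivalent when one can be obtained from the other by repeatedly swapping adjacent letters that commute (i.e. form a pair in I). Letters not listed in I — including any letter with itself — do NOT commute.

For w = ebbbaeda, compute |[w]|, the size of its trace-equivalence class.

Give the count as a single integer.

12

piece 0:e — minimal
piece 1:b rests on {0:e}
piece 2:b rests on {1:b}
piece 3:b rests on {2:b}
piece 4:a rests on {3:b}
piece 5:e rests on {3:b}
piece 6:d rests on {3:b}
piece 7:a rests on {4:a}
minimal pieces: {0:e}
ways to finish when only these pieces remain (= sum over removing one remaining piece with nothing left below it):
  1 left: {5}→1  {6}→1  {7}→1
  2 left: {4,7}→1  {5,6}→2  {5,7}→2  {6,7}→2
  3 left: {4,5,7}→3  {4,6,7}→3  {5,6,7}→6
  4 left: {4,5,6,7}→12
  5 left: {3,4,5,6,7}→12
  6 left: {2,3,4,5,6,7}→12
  placing 0:e first → 12 extensions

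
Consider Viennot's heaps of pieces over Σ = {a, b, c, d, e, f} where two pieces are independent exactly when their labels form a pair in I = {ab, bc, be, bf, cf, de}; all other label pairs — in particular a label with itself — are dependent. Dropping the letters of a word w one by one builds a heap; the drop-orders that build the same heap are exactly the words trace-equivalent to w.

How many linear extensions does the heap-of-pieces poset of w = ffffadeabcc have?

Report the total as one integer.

9

drop 0:f onto floor
drop 1:f onto {0:f}
drop 2:f onto {1:f}
drop 3:f onto {2:f}
drop 4:a onto {3:f}
drop 5:d onto {4:a}
drop 6:e onto {4:a}
drop 7:a onto {5:d, 6:e}
drop 8:b onto {5:d}
drop 9:c onto {7:a}
drop 10:c onto {9:c}
ground layer = {0:f}
drop-orders for the pieces not yet dropped (sum over which currently-grounded one goes next):
  1 to go: {8} 1  {10} 1
  2 to go: {8,10} 2  {9,10} 1
  3 to go: {7,9,10} 1  {8,9,10} 3
  4 to go: {6,7,9,10} 1  {7,8,9,10} 4
  5 to go: {5,7,8,9,10} 4  {6,7,8,9,10} 5
  6 to go: {5,6,7,8,9,10} 9
  7 to go: {4,5,6,7,8,9,10} 9
  8 to go: {3,4,5,6,7,8,9,10} 9
  9 to go: {2,3,4,5,6,7,8,9,10} 9
  if 0:f drops first: 9 orders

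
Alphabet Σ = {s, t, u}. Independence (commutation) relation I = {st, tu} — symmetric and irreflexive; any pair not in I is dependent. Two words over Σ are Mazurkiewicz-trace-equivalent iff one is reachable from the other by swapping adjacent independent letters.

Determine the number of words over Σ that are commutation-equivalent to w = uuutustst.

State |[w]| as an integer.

piece 0:u — minimal
piece 1:u rests on {0:u}
piece 2:u rests on {1:u}
piece 3:t — minimal
piece 4:u rests on {2:u}
piece 5:s rests on {4:u}
piece 6:t rests on {3:t}
piece 7:s rests on {5:s}
piece 8:t rests on {6:t}
minimal pieces: {0:u, 3:t}
ways to finish when only these pieces remain (= sum over removing one remaining piece with nothing left below it):
  1 left: {7}→1  {8}→1
  2 left: {5,7}→1  {6,8}→1  {7,8}→2
  3 left: {3,6,8}→1  {4,5,7}→1  {5,7,8}→3  {6,7,8}→3
  4 left: {2,4,5,7}→1  {3,6,7,8}→4  {4,5,7,8}→4  {5,6,7,8}→6
  5 left: {1,2,4,5,7}→1  {2,4,5,7,8}→5  {3,5,6,7,8}→10  {4,5,6,7,8}→10
  6 left: {0,1,2,4,5,7}→1  {1,2,4,5,7,8}→6  {2,4,5,6,7,8}→15  {3,4,5,6,7,8}→20
  7 left: {0,1,2,4,5,7,8}→7  {1,2,4,5,6,7,8}→21  {2,3,4,5,6,7,8}→35
  placing 0:u first → 56 extensions
  placing 3:t first → 28 extensions
total linear extensions = 84

84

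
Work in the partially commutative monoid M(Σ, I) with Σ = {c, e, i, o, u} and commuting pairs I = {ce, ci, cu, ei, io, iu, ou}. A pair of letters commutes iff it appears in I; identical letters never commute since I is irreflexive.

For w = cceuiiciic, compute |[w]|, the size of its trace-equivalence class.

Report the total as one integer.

3150

#0=c has no predecessor
#1=c depends on [0:c]
#2=e has no predecessor
#3=u depends on [2:e]
#4=i has no predecessor
#5=i depends on [4:i]
#6=c depends on [1:c]
#7=i depends on [5:i]
#8=i depends on [7:i]
#9=c depends on [6:c]
sources: [0:c, 2:e, 4:i]
N(rest) = Σ N(rest − s) over sources s of rest; N(one piece) = 1:
  size 1 → [3]=1  [8]=1  [9]=1
  size 2 → [2,3]=1  [3,8]=2  [3,9]=2  [6,9]=1  [7,8]=1  [8,9]=2
  size 3 → [1,6,9]=1  [2,3,8]=3  [2,3,9]=3  [3,6,9]=3  [3,7,8]=3  [3,8,9]=6  [5,7,8]=1  [6,8,9]=3  [7,8,9]=3
  size 4 → [0,1,6,9]=1  [1,3,6,9]=4  [1,6,8,9]=4  [2,3,6,9]=6  [2,3,7,8]=6  [2,3,8,9]=12  [3,5,7,8]=4  [3,6,8,9]=12  [3,7,8,9]=12  [4,5,7,8]=1  [5,7,8,9]=4  [6,7,8,9]=6
  size 5 → [0,1,3,6,9]=5  [0,1,6,8,9]=5  [1,2,3,6,9]=10  [1,3,6,8,9]=20  [1,6,7,8,9]=10  [2,3,5,7,8]=10  [2,3,6,8,9]=30  [2,3,7,8,9]=30  [3,4,5,7,8]=5  [3,5,7,8,9]=20  [3,6,7,8,9]=30  [4,5,7,8,9]=5  [5,6,7,8,9]=10
  size 6 → [0,1,2,3,6,9]=15  [0,1,3,6,8,9]=30  [0,1,6,7,8,9]=15  [1,2,3,6,8,9]=60  [1,3,6,7,8,9]=60  [1,5,6,7,8,9]=20  [2,3,4,5,7,8]=15  [2,3,5,7,8,9]=60  [2,3,6,7,8,9]=90  [3,4,5,7,8,9]=30  [3,5,6,7,8,9]=60  [4,5,6,7,8,9]=15
  size 7 → [0,1,2,3,6,8,9]=105  [0,1,3,6,7,8,9]=105  [0,1,5,6,7,8,9]=35  [1,2,3,6,7,8,9]=210  [1,3,5,6,7,8,9]=140  [1,4,5,6,7,8,9]=35  [2,3,4,5,7,8,9]=105  [2,3,5,6,7,8,9]=210  [3,4,5,6,7,8,9]=105
  size 8 → [0,1,2,3,6,7,8,9]=420  [0,1,3,5,6,7,8,9]=280  [0,1,4,5,6,7,8,9]=70  [1,2,3,5,6,7,8,9]=560  [1,3,4,5,6,7,8,9]=280  [2,3,4,5,6,7,8,9]=420
  first=0(c) contributes 1260
  first=2(e) contributes 630
  first=4(i) contributes 1260
|[w]| = 3150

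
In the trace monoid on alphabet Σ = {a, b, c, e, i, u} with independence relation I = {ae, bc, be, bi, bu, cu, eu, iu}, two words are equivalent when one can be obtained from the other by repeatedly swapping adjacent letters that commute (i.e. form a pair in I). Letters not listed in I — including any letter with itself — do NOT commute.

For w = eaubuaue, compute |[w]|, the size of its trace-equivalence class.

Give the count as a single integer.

84

#0=e has no predecessor
#1=a has no predecessor
#2=u depends on [1:a]
#3=b depends on [1:a]
#4=u depends on [2:u]
#5=a depends on [3:b, 4:u]
#6=u depends on [5:a]
#7=e depends on [0:e]
sources: [0:e, 1:a]
N(rest) = Σ N(rest − s) over sources s of rest; N(one piece) = 1:
  size 1 → [6]=1  [7]=1
  size 2 → [0,7]=1  [5,6]=1  [6,7]=2
  size 3 → [0,6,7]=3  [3,5,6]=1  [4,5,6]=1  [5,6,7]=3
  size 4 → [0,5,6,7]=6  [2,4,5,6]=1  [3,4,5,6]=2  [3,5,6,7]=4  [4,5,6,7]=4
  size 5 → [0,3,5,6,7]=10  [0,4,5,6,7]=10  [2,3,4,5,6]=3  [2,4,5,6,7]=5  [3,4,5,6,7]=10
  size 6 → [0,2,4,5,6,7]=15  [0,3,4,5,6,7]=30  [1,2,3,4,5,6]=3  [2,3,4,5,6,7]=18
  first=0(e) contributes 21
  first=1(a) contributes 63
|[w]| = 84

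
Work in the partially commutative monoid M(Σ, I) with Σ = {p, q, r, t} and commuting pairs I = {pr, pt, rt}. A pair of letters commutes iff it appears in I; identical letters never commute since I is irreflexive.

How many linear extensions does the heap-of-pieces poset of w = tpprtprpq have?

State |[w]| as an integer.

420

piece 0:t — minimal
piece 1:p — minimal
piece 2:p rests on {1:p}
piece 3:r — minimal
piece 4:t rests on {0:t}
piece 5:p rests on {2:p}
piece 6:r rests on {3:r}
piece 7:p rests on {5:p}
piece 8:q rests on {4:t, 6:r, 7:p}
minimal pieces: {0:t, 1:p, 3:r}
ways to finish when only these pieces remain (= sum over removing one remaining piece with nothing left below it):
  1 left: {8}→1
  2 left: {4,8}→1  {6,8}→1  {7,8}→1
  3 left: {0,4,8}→1  {3,6,8}→1  {4,6,8}→2  {4,7,8}→2  {5,7,8}→1  {6,7,8}→2
  4 left: {0,4,6,8}→3  {0,4,7,8}→3  {2,5,7,8}→1  {3,4,6,8}→3  {3,6,7,8}→3  {4,5,7,8}→3  {4,6,7,8}→6  {5,6,7,8}→3
  5 left: {0,3,4,6,8}→6  {0,4,5,7,8}→6  {0,4,6,7,8}→12  {1,2,5,7,8}→1  {2,4,5,7,8}→4  {2,5,6,7,8}→4  {3,4,6,7,8}→12  {3,5,6,7,8}→6  {4,5,6,7,8}→12
  6 left: {0,2,4,5,7,8}→10  {0,3,4,6,7,8}→30  {0,4,5,6,7,8}→30  {1,2,4,5,7,8}→5  {1,2,5,6,7,8}→5  {2,3,5,6,7,8}→10  {2,4,5,6,7,8}→20  {3,4,5,6,7,8}→30
  7 left: {0,1,2,4,5,7,8}→15  {0,2,4,5,6,7,8}→60  {0,3,4,5,6,7,8}→90  {1,2,3,5,6,7,8}→15  {1,2,4,5,6,7,8}→30  {2,3,4,5,6,7,8}→60
  placing 0:t first → 105 extensions
  placing 1:p first → 210 extensions
  placing 3:r first → 105 extensions
total linear extensions = 420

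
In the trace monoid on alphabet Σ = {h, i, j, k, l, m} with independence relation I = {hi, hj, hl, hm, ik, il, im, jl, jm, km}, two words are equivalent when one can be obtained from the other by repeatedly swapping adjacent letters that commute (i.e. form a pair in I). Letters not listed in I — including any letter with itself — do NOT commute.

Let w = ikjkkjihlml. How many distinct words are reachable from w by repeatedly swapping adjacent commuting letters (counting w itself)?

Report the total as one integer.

piece 0:i — minimal
piece 1:k — minimal
piece 2:j rests on {0:i, 1:k}
piece 3:k rests on {2:j}
piece 4:k rests on {3:k}
piece 5:j rests on {4:k}
piece 6:i rests on {5:j}
piece 7:h rests on {4:k}
piece 8:l rests on {4:k}
piece 9:m rests on {8:l}
piece 10:l rests on {9:m}
minimal pieces: {0:i, 1:k}
ways to finish when only these pieces remain (= sum over removing one remaining piece with nothing left below it):
  1 left: {6}→1  {7}→1  {10}→1
  2 left: {5,6}→1  {6,7}→2  {6,10}→2  {7,10}→2  {9,10}→1
  3 left: {5,6,7}→3  {5,6,10}→3  {6,7,10}→6  {6,9,10}→3  {7,9,10}→3  {8,9,10}→1
  4 left: {5,6,7,10}→12  {5,6,9,10}→6  {6,7,9,10}→12  {6,8,9,10}→4  {7,8,9,10}→4
  5 left: {5,6,7,9,10}→30  {5,6,8,9,10}→10  {6,7,8,9,10}→20
  6 left: {5,6,7,8,9,10}→60
  7 left: {4,5,6,7,8,9,10}→60
  8 left: {3,4,5,6,7,8,9,10}→60
  9 left: {2,3,4,5,6,7,8,9,10}→60
  placing 0:i first → 60 extensions
  placing 1:k first → 60 extensions
total linear extensions = 120

120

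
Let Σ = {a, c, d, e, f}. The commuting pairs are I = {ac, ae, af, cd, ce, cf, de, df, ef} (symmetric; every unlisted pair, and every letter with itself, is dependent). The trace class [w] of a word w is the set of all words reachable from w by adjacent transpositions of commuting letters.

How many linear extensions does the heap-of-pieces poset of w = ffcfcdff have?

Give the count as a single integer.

0(f) covers ∅
1(f) covers 0:f
2(c) covers ∅
3(f) covers 1:f
4(c) covers 2:c
5(d) covers ∅
6(f) covers 3:f
7(f) covers 6:f
floor of heap: 0:f, 2:c, 5:d
completions by unplaced set U, small U first (add the entries for U minus each lowest piece of U):
  |U|=1: {4}:1  {5}:1  {7}:1
  |U|=2: {2,4}:1  {4,5}:2  {4,7}:2  {5,7}:2  {6,7}:1
  |U|=3: {2,4,5}:3  {2,4,7}:3  {3,6,7}:1  {4,5,7}:6  {4,6,7}:3  {5,6,7}:3
  |U|=4: {1,3,6,7}:1  {2,4,5,7}:12  {2,4,6,7}:6  {3,4,6,7}:4  {3,5,6,7}:4  {4,5,6,7}:12
  |U|=5: {0,1,3,6,7}:1  {1,3,4,6,7}:5  {1,3,5,6,7}:5  {2,3,4,6,7}:10  {2,4,5,6,7}:30  {3,4,5,6,7}:20
  |U|=6: {0,1,3,4,6,7}:6  {0,1,3,5,6,7}:6  {1,2,3,4,6,7}:15  {1,3,4,5,6,7}:30  {2,3,4,5,6,7}:60
  start at 0(f): 105
  start at 2(c): 42
  start at 5(d): 21
sum over floor = 168

168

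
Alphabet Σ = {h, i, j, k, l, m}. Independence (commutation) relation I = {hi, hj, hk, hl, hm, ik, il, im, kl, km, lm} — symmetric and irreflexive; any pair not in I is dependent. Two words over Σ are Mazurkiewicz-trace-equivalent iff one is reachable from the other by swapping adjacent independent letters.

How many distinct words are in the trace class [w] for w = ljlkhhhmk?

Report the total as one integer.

1008

piece 0:l — minimal
piece 1:j rests on {0:l}
piece 2:l rests on {1:j}
piece 3:k rests on {1:j}
piece 4:h — minimal
piece 5:h rests on {4:h}
piece 6:h rests on {5:h}
piece 7:m rests on {1:j}
piece 8:k rests on {3:k}
minimal pieces: {0:l, 4:h}
ways to finish when only these pieces remain (= sum over removing one remaining piece with nothing left below it):
  1 left: {2}→1  {6}→1  {7}→1  {8}→1
  2 left: {2,6}→2  {2,7}→2  {2,8}→2  {3,8}→1  {5,6}→1  {6,7}→2  {6,8}→2  {7,8}→2
  3 left: {2,3,8}→3  {2,5,6}→3  {2,6,7}→6  {2,6,8}→6  {2,7,8}→6  {3,6,8}→3  {3,7,8}→3  {4,5,6}→1  {5,6,7}→3  {5,6,8}→3  {6,7,8}→6
  4 left: {2,3,6,8}→12  {2,3,7,8}→12  {2,4,5,6}→4  {2,5,6,7}→12  {2,5,6,8}→12  {2,6,7,8}→24  {3,5,6,8}→6  {3,6,7,8}→12  {4,5,6,7}→4  {4,5,6,8}→4  {5,6,7,8}→12
  5 left: {1,2,3,7,8}→12  {2,3,5,6,8}→30  {2,3,6,7,8}→60  {2,4,5,6,7}→20  {2,4,5,6,8}→20  {2,5,6,7,8}→60  {3,4,5,6,8}→10  {3,5,6,7,8}→30  {4,5,6,7,8}→20
  6 left: {0,1,2,3,7,8}→12  {1,2,3,6,7,8}→72  {2,3,4,5,6,8}→60  {2,3,5,6,7,8}→180  {2,4,5,6,7,8}→120  {3,4,5,6,7,8}→60
  7 left: {0,1,2,3,6,7,8}→84  {1,2,3,5,6,7,8}→252  {2,3,4,5,6,7,8}→420
  placing 0:l first → 672 extensions
  placing 4:h first → 336 extensions
total linear extensions = 1008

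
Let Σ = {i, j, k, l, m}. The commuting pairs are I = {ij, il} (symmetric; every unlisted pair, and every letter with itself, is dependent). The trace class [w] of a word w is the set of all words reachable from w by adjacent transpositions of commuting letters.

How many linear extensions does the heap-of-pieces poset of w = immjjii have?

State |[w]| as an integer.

6

drop 0:i onto floor
drop 1:m onto {0:i}
drop 2:m onto {1:m}
drop 3:j onto {2:m}
drop 4:j onto {3:j}
drop 5:i onto {2:m}
drop 6:i onto {5:i}
ground layer = {0:i}
drop-orders for the pieces not yet dropped (sum over which currently-grounded one goes next):
  1 to go: {4} 1  {6} 1
  2 to go: {3,4} 1  {4,6} 2  {5,6} 1
  3 to go: {3,4,6} 3  {4,5,6} 3
  4 to go: {3,4,5,6} 6
  5 to go: {2,3,4,5,6} 6
  if 0:i drops first: 6 orders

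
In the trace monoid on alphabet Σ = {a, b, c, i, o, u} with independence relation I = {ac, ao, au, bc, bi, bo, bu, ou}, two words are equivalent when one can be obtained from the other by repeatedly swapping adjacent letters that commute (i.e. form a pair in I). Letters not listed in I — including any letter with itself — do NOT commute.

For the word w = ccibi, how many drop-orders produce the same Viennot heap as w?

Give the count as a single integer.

5

0(c) covers ∅
1(c) covers 0:c
2(i) covers 1:c
3(b) covers ∅
4(i) covers 2:i
floor of heap: 0:c, 3:b
completions by unplaced set U, small U first (add the entries for U minus each lowest piece of U):
  |U|=1: {3}:1  {4}:1
  |U|=2: {2,4}:1  {3,4}:2
  |U|=3: {1,2,4}:1  {2,3,4}:3
  start at 0(c): 4
  start at 3(b): 1
sum over floor = 5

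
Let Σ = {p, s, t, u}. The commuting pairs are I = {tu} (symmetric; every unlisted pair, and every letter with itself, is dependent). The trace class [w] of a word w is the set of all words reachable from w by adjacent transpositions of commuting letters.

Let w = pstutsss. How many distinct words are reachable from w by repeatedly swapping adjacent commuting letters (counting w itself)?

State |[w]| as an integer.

3

drop 0:p onto floor
drop 1:s onto {0:p}
drop 2:t onto {1:s}
drop 3:u onto {1:s}
drop 4:t onto {2:t}
drop 5:s onto {3:u, 4:t}
drop 6:s onto {5:s}
drop 7:s onto {6:s}
ground layer = {0:p}
drop-orders for the pieces not yet dropped (sum over which currently-grounded one goes next):
  1 to go: {7} 1
  2 to go: {6,7} 1
  3 to go: {5,6,7} 1
  4 to go: {3,5,6,7} 1  {4,5,6,7} 1
  5 to go: {2,4,5,6,7} 1  {3,4,5,6,7} 2
  6 to go: {2,3,4,5,6,7} 3
  if 0:p drops first: 3 orders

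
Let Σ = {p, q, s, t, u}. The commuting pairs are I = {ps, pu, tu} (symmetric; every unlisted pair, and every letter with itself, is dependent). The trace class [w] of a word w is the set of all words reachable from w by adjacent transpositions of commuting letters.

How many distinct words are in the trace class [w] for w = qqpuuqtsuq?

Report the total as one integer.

3

#0=q has no predecessor
#1=q depends on [0:q]
#2=p depends on [1:q]
#3=u depends on [1:q]
#4=u depends on [3:u]
#5=q depends on [2:p, 4:u]
#6=t depends on [5:q]
#7=s depends on [6:t]
#8=u depends on [7:s]
#9=q depends on [8:u]
sources: [0:q]
N(rest) = Σ N(rest − s) over sources s of rest; N(one piece) = 1:
  size 1 → [9]=1
  size 2 → [8,9]=1
  size 3 → [7,8,9]=1
  size 4 → [6,7,8,9]=1
  size 5 → [5,6,7,8,9]=1
  size 6 → [2,5,6,7,8,9]=1  [4,5,6,7,8,9]=1
  size 7 → [2,4,5,6,7,8,9]=2  [3,4,5,6,7,8,9]=1
  size 8 → [2,3,4,5,6,7,8,9]=3
  first=0(q) contributes 3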